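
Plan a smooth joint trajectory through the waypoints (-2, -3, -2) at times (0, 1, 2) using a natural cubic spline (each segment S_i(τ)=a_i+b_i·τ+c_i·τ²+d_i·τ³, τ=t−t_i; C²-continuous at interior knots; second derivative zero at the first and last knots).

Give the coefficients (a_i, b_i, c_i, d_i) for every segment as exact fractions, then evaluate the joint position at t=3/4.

  seg 0: a=-2 b=-3/2 c=0 d=1/2
  seg 1: a=-3 b=0 c=3/2 d=-1/2
S(3/4) = -373/128

Δ: Δ0=-1, Δ1=1
row 1: diag=4, rhs=12; c'=1/4, d'=3
back: M1=3
M: M0=0, M1=3, M2=0
seg 0: a=-2, c=M0/2=0, d=(M1−M0)/(6·1)=1/2, b=Δ0−h0·(2M0+M1)/6=-3/2
seg 1: a=-3, c=M1/2=3/2, d=(M2−M1)/(6·1)=-1/2, b=Δ1−h1·(2M1+M2)/6=0
t_q=3/4 → seg 0, τ=3/4; S=-2+-3/2·τ+0·τ²+1/2·τ³=-373/128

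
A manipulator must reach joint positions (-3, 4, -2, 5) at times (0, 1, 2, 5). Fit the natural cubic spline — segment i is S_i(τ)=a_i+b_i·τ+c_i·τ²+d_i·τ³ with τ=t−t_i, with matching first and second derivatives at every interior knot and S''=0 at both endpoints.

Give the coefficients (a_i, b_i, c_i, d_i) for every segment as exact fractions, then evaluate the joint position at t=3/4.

Δ: Δ0=7, Δ1=-6, Δ2=7/3
row 1: diag=4, rhs=-78; c'=1/4, d'=-39/2
row 2: denom=8−1·1/4=31/4; d'=(50−1·-39/2)/(31/4)=278/31
back: M2=278/31
back: M1=-39/2−1/4·278/31=-674/31
M: M0=0, M1=-674/31, M2=278/31, M3=0
seg 0: a=-3, c=M0/2=0, d=(M1−M0)/(6·1)=-337/93, b=Δ0−h0·(2M0+M1)/6=988/93
seg 1: a=4, c=M1/2=-337/31, d=(M2−M1)/(6·1)=476/93, b=Δ1−h1·(2M1+M2)/6=-23/93
seg 2: a=-2, c=M2/2=139/31, d=(M3−M2)/(6·3)=-139/279, b=Δ2−h2·(2M2+M3)/6=-617/93
t_q=3/4 → seg 0, τ=3/4; S=-3+988/93·τ+0·τ²+-337/93·τ³=6823/1984

  seg 0: a=-3 b=988/93 c=0 d=-337/93
  seg 1: a=4 b=-23/93 c=-337/31 d=476/93
  seg 2: a=-2 b=-617/93 c=139/31 d=-139/279
S(3/4) = 6823/1984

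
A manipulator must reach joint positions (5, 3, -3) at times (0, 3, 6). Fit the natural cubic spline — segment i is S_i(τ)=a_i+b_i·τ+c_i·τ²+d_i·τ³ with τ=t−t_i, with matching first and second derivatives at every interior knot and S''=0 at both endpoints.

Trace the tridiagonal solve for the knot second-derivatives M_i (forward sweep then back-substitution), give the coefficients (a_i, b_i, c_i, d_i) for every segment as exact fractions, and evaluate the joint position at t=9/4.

Δ: Δ0=-2/3, Δ1=-2
row 1: diag=12, rhs=-8; c'=1/4, d'=-2/3
back: M1=-2/3
M: M0=0, M1=-2/3, M2=0
seg 0: a=5, c=M0/2=0, d=(M1−M0)/(6·3)=-1/27, b=Δ0−h0·(2M0+M1)/6=-1/3
seg 1: a=3, c=M1/2=-1/3, d=(M2−M1)/(6·3)=1/27, b=Δ1−h1·(2M1+M2)/6=-4/3
t_q=9/4 → seg 0, τ=9/4; S=5+-1/3·τ+0·τ²+-1/27·τ³=245/64

  seg 0: a=5 b=-1/3 c=0 d=-1/27
  seg 1: a=3 b=-4/3 c=-1/3 d=1/27
S(9/4) = 245/64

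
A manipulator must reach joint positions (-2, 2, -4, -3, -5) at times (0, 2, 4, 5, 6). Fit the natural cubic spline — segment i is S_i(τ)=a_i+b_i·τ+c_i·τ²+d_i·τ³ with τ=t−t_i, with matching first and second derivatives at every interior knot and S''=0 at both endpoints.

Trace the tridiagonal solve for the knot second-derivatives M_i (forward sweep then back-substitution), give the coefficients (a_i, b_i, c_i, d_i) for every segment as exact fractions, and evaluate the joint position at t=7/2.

Δ: Δ0=2, Δ1=-3, Δ2=1, Δ3=-2
row 1: diag=8, rhs=-30; c'=1/4, d'=-15/4
row 2: denom=6−2·1/4=11/2; d'=(24−2·-15/4)/(11/2)=63/11
row 3: denom=4−1·2/11=42/11; d'=(-18−1·63/11)/(42/11)=-87/14
back: M3=-87/14
back: M2=63/11−2/11·-87/14=48/7
back: M1=-15/4−1/4·48/7=-153/28
M: M0=0, M1=-153/28, M2=48/7, M3=-87/14, M4=0
seg 0: a=-2, c=M0/2=0, d=(M1−M0)/(6·2)=-51/112, b=Δ0−h0·(2M0+M1)/6=107/28
seg 1: a=2, c=M1/2=-153/56, d=(M2−M1)/(6·2)=115/112, b=Δ1−h1·(2M1+M2)/6=-23/14
seg 2: a=-4, c=M2/2=24/7, d=(M3−M2)/(6·1)=-61/28, b=Δ2−h2·(2M2+M3)/6=-1/4
seg 3: a=-3, c=M3/2=-87/28, d=(M4−M3)/(6·1)=29/28, b=Δ3−h3·(2M3+M4)/6=1/14
t_q=7/2 → seg 1, τ=3/2; S=2+-23/14·τ+-153/56·τ²+115/112·τ³=-2819/896

  seg 0: a=-2 b=107/28 c=0 d=-51/112
  seg 1: a=2 b=-23/14 c=-153/56 d=115/112
  seg 2: a=-4 b=-1/4 c=24/7 d=-61/28
  seg 3: a=-3 b=1/14 c=-87/28 d=29/28
S(7/2) = -2819/896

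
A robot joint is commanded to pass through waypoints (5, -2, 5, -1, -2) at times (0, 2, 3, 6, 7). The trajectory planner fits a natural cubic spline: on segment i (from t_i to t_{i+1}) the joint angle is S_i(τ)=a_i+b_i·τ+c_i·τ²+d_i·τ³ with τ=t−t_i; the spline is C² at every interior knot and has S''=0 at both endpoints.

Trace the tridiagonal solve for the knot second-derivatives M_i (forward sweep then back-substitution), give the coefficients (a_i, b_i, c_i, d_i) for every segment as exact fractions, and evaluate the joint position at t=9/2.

  seg 0: a=5 b=-1216/161 c=0 d=1305/1288
  seg 1: a=-2 b=1483/322 c=3915/644 d=-339/92
  seg 2: a=5 b=3677/644 c=-801/161 d=1549/1932
  seg 3: a=-1 b=-803/322 c=1443/644 d=-481/644
S(9/2) = 26153/5152

Δ: Δ0=-7/2, Δ1=7, Δ2=-2, Δ3=-1
row 1: diag=6, rhs=63; c'=1/6, d'=21/2
row 2: denom=8−1·1/6=47/6; d'=(-54−1·21/2)/(47/6)=-387/47
row 3: denom=8−3·18/47=322/47; d'=(6−3·-387/47)/(322/47)=1443/322
back: M3=1443/322
back: M2=-387/47−18/47·1443/322=-1602/161
back: M1=21/2−1/6·-1602/161=3915/322
M: M0=0, M1=3915/322, M2=-1602/161, M3=1443/322, M4=0
seg 0: a=5, c=M0/2=0, d=(M1−M0)/(6·2)=1305/1288, b=Δ0−h0·(2M0+M1)/6=-1216/161
seg 1: a=-2, c=M1/2=3915/644, d=(M2−M1)/(6·1)=-339/92, b=Δ1−h1·(2M1+M2)/6=1483/322
seg 2: a=5, c=M2/2=-801/161, d=(M3−M2)/(6·3)=1549/1932, b=Δ2−h2·(2M2+M3)/6=3677/644
seg 3: a=-1, c=M3/2=1443/644, d=(M4−M3)/(6·1)=-481/644, b=Δ3−h3·(2M3+M4)/6=-803/322
t_q=9/2 → seg 2, τ=3/2; S=5+3677/644·τ+-801/161·τ²+1549/1932·τ³=26153/5152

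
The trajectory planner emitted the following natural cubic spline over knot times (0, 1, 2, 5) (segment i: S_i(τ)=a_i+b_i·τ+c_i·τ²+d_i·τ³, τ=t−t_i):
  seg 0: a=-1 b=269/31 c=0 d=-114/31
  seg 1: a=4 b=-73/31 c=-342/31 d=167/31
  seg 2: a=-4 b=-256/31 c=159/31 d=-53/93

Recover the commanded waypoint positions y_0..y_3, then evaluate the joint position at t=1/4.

y_0 = S_0(0) = a_0 = -1
y_1 = S_1(0) = a_1 = 4
y_2 = S_2(0) = a_2 = -4
y_3 = S_2(3) = 2
t_q=1/4 is in segment 0 (τ=1/4); S_0(τ)=1103/992

y_0=-1 y_1=4 y_2=-4 y_3=2
S(1/4) = 1103/992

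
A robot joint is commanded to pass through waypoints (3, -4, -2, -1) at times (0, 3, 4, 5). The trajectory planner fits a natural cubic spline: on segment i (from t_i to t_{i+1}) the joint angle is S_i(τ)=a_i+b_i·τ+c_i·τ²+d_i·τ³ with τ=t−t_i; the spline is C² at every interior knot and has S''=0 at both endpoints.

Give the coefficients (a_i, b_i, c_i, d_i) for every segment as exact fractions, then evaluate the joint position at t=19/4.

Δ: Δ0=-7/3, Δ1=2, Δ2=1
row 1: diag=8, rhs=26; c'=1/8, d'=13/4
row 2: denom=4−1·1/8=31/8; d'=(-6−1·13/4)/(31/8)=-74/31
back: M2=-74/31
back: M1=13/4−1/8·-74/31=110/31
M: M0=0, M1=110/31, M2=-74/31, M3=0
seg 0: a=3, c=M0/2=0, d=(M1−M0)/(6·3)=55/279, b=Δ0−h0·(2M0+M1)/6=-382/93
seg 1: a=-4, c=M1/2=55/31, d=(M2−M1)/(6·1)=-92/93, b=Δ1−h1·(2M1+M2)/6=113/93
seg 2: a=-2, c=M2/2=-37/31, d=(M3−M2)/(6·1)=37/93, b=Δ2−h2·(2M2+M3)/6=167/93
t_q=19/4 → seg 2, τ=3/4; S=-2+167/93·τ+-37/31·τ²+37/93·τ³=-2295/1984

  seg 0: a=3 b=-382/93 c=0 d=55/279
  seg 1: a=-4 b=113/93 c=55/31 d=-92/93
  seg 2: a=-2 b=167/93 c=-37/31 d=37/93
S(19/4) = -2295/1984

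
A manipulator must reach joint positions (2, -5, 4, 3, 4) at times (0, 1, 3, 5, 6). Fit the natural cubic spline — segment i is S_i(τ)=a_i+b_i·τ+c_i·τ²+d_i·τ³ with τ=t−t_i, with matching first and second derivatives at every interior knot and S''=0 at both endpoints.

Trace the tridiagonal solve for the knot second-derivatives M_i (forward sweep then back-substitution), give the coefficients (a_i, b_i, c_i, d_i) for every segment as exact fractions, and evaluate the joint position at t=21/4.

Δ: Δ0=-7, Δ1=9/2, Δ2=-1/2, Δ3=1
row 1: diag=6, rhs=69; c'=1/3, d'=23/2
row 2: denom=8−2·1/3=22/3; d'=(-30−2·23/2)/(22/3)=-159/22
row 3: denom=6−2·3/11=60/11; d'=(9−2·-159/22)/(60/11)=43/10
back: M3=43/10
back: M2=-159/22−3/11·43/10=-42/5
back: M1=23/2−1/3·-42/5=143/10
M: M0=0, M1=143/10, M2=-42/5, M3=43/10, M4=0
seg 0: a=2, c=M0/2=0, d=(M1−M0)/(6·1)=143/60, b=Δ0−h0·(2M0+M1)/6=-563/60
seg 1: a=-5, c=M1/2=143/20, d=(M2−M1)/(6·2)=-227/120, b=Δ1−h1·(2M1+M2)/6=-67/30
seg 2: a=4, c=M2/2=-21/5, d=(M3−M2)/(6·2)=127/120, b=Δ2−h2·(2M2+M3)/6=11/3
seg 3: a=3, c=M3/2=43/20, d=(M4−M3)/(6·1)=-43/60, b=Δ3−h3·(2M3+M4)/6=-13/30
t_q=21/4 → seg 3, τ=1/4; S=3+-13/30·τ+43/20·τ²+-43/60·τ³=3859/1280

  seg 0: a=2 b=-563/60 c=0 d=143/60
  seg 1: a=-5 b=-67/30 c=143/20 d=-227/120
  seg 2: a=4 b=11/3 c=-21/5 d=127/120
  seg 3: a=3 b=-13/30 c=43/20 d=-43/60
S(21/4) = 3859/1280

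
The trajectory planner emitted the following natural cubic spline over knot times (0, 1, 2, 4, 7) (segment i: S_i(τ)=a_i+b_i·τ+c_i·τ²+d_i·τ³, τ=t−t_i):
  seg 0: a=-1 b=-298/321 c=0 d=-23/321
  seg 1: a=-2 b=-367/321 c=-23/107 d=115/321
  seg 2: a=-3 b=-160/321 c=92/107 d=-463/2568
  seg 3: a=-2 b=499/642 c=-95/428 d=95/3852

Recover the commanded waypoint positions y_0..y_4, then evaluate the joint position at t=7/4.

y_0=-1 y_1=-2 y_2=-3 y_3=-2 y_4=-1
S(7/4) = -19361/6848

y_0 = S_0(0) = a_0 = -1
y_1 = S_1(0) = a_1 = -2
y_2 = S_2(0) = a_2 = -3
y_3 = S_3(0) = a_3 = -2
y_4 = S_3(3) = -1
t_q=7/4 is in segment 1 (τ=3/4); S_1(τ)=-19361/6848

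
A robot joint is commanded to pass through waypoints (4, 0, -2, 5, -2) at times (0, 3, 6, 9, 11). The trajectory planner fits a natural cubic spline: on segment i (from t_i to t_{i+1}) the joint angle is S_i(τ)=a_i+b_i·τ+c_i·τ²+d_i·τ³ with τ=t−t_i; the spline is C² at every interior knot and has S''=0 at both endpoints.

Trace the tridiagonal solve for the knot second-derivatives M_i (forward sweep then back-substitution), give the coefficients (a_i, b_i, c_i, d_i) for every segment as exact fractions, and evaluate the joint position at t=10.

  seg 0: a=4 b=-967/828 c=0 d=-137/7452
  seg 1: a=0 b=-689/414 c=-137/828 d=1237/7452
  seg 2: a=-2 b=1511/828 c=275/207 d=-2879/7452
  seg 3: a=5 b=-263/414 c=-593/276 d=593/1656
S(10) = 1421/552

Δ: Δ0=-4/3, Δ1=-2/3, Δ2=7/3, Δ3=-7/2
row 1: diag=12, rhs=4; c'=1/4, d'=1/3
row 2: denom=12−3·1/4=45/4; d'=(18−3·1/3)/(45/4)=68/45
row 3: denom=10−3·4/15=46/5; d'=(-35−3·68/45)/(46/5)=-593/138
back: M3=-593/138
back: M2=68/45−4/15·-593/138=550/207
back: M1=1/3−1/4·550/207=-137/414
M: M0=0, M1=-137/414, M2=550/207, M3=-593/138, M4=0
seg 0: a=4, c=M0/2=0, d=(M1−M0)/(6·3)=-137/7452, b=Δ0−h0·(2M0+M1)/6=-967/828
seg 1: a=0, c=M1/2=-137/828, d=(M2−M1)/(6·3)=1237/7452, b=Δ1−h1·(2M1+M2)/6=-689/414
seg 2: a=-2, c=M2/2=275/207, d=(M3−M2)/(6·3)=-2879/7452, b=Δ2−h2·(2M2+M3)/6=1511/828
seg 3: a=5, c=M3/2=-593/276, d=(M4−M3)/(6·2)=593/1656, b=Δ3−h3·(2M3+M4)/6=-263/414
t_q=10 → seg 3, τ=1; S=5+-263/414·τ+-593/276·τ²+593/1656·τ³=1421/552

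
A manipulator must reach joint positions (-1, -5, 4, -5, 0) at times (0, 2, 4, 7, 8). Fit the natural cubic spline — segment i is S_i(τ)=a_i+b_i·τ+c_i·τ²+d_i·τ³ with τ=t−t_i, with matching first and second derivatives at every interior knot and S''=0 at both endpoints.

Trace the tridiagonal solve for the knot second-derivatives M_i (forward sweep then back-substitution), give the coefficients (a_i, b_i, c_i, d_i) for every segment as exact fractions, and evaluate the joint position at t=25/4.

Δ: Δ0=-2, Δ1=9/2, Δ2=-3, Δ3=5
row 1: diag=8, rhs=39; c'=1/4, d'=39/8
row 2: denom=10−2·1/4=19/2; d'=(-45−2·39/8)/(19/2)=-219/38
row 3: denom=8−3·6/19=134/19; d'=(48−3·-219/38)/(134/19)=2481/268
back: M3=2481/268
back: M2=-219/38−6/19·2481/268=-582/67
back: M1=39/8−1/4·-582/67=3777/536
M: M0=0, M1=3777/536, M2=-582/67, M3=2481/268, M4=0
seg 0: a=-1, c=M0/2=0, d=(M1−M0)/(6·2)=1259/2144, b=Δ0−h0·(2M0+M1)/6=-2331/536
seg 1: a=-5, c=M1/2=3777/1072, d=(M2−M1)/(6·2)=-2811/2144, b=Δ1−h1·(2M1+M2)/6=723/268
seg 2: a=4, c=M2/2=-291/67, d=(M3−M2)/(6·3)=1603/1608, b=Δ2−h2·(2M2+M3)/6=567/536
seg 3: a=-5, c=M3/2=2481/536, d=(M4−M3)/(6·1)=-827/536, b=Δ3−h3·(2M3+M4)/6=513/268
t_q=25/4 → seg 2, τ=9/4; S=4+567/536·τ+-291/67·τ²+1603/1608·τ³=-145879/34304

  seg 0: a=-1 b=-2331/536 c=0 d=1259/2144
  seg 1: a=-5 b=723/268 c=3777/1072 d=-2811/2144
  seg 2: a=4 b=567/536 c=-291/67 d=1603/1608
  seg 3: a=-5 b=513/268 c=2481/536 d=-827/536
S(25/4) = -145879/34304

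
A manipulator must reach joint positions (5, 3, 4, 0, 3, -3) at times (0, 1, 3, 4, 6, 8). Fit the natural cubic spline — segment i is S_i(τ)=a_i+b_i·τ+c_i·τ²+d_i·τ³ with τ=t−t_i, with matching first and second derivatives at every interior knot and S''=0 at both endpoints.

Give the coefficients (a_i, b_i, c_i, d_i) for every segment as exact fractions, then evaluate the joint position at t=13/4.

  seg 0: a=5 b=-1931/680 c=0 d=571/680
  seg 1: a=3 b=-109/340 c=1713/680 d=-717/680
  seg 2: a=4 b=-197/68 c=-2589/680 d=1839/680
  seg 3: a=0 b=-1631/680 c=366/85 d=-641/544
  seg 4: a=3 b=233/340 c=-3759/1360 d=1253/2720
S(13/4) = 134043/43520

Δ: Δ0=-2, Δ1=1/2, Δ2=-4, Δ3=3/2, Δ4=-3
row 1: diag=6, rhs=15; c'=1/3, d'=5/2
row 2: denom=6−2·1/3=16/3; d'=(-27−2·5/2)/(16/3)=-6
row 3: denom=6−1·3/16=93/16; d'=(33−1·-6)/(93/16)=208/31
row 4: denom=8−2·32/93=680/93; d'=(-27−2·208/31)/(680/93)=-3759/680
back: M4=-3759/680
back: M3=208/31−32/93·-3759/680=732/85
back: M2=-6−3/16·732/85=-2589/340
back: M1=5/2−1/3·-2589/340=1713/340
M: M0=0, M1=1713/340, M2=-2589/340, M3=732/85, M4=-3759/680, M5=0
seg 0: a=5, c=M0/2=0, d=(M1−M0)/(6·1)=571/680, b=Δ0−h0·(2M0+M1)/6=-1931/680
seg 1: a=3, c=M1/2=1713/680, d=(M2−M1)/(6·2)=-717/680, b=Δ1−h1·(2M1+M2)/6=-109/340
seg 2: a=4, c=M2/2=-2589/680, d=(M3−M2)/(6·1)=1839/680, b=Δ2−h2·(2M2+M3)/6=-197/68
seg 3: a=0, c=M3/2=366/85, d=(M4−M3)/(6·2)=-641/544, b=Δ3−h3·(2M3+M4)/6=-1631/680
seg 4: a=3, c=M4/2=-3759/1360, d=(M5−M4)/(6·2)=1253/2720, b=Δ4−h4·(2M4+M5)/6=233/340
t_q=13/4 → seg 2, τ=1/4; S=4+-197/68·τ+-2589/680·τ²+1839/680·τ³=134043/43520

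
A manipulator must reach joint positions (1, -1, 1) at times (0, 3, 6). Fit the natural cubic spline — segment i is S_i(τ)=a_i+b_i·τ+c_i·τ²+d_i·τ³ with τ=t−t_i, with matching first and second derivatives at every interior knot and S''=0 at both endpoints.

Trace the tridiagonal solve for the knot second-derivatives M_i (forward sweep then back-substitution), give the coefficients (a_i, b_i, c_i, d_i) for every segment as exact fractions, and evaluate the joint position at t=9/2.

  seg 0: a=1 b=-1 c=0 d=1/27
  seg 1: a=-1 b=0 c=1/3 d=-1/27
S(9/2) = -3/8

Δ: Δ0=-2/3, Δ1=2/3
row 1: diag=12, rhs=8; c'=1/4, d'=2/3
back: M1=2/3
M: M0=0, M1=2/3, M2=0
seg 0: a=1, c=M0/2=0, d=(M1−M0)/(6·3)=1/27, b=Δ0−h0·(2M0+M1)/6=-1
seg 1: a=-1, c=M1/2=1/3, d=(M2−M1)/(6·3)=-1/27, b=Δ1−h1·(2M1+M2)/6=0
t_q=9/2 → seg 1, τ=3/2; S=-1+0·τ+1/3·τ²+-1/27·τ³=-3/8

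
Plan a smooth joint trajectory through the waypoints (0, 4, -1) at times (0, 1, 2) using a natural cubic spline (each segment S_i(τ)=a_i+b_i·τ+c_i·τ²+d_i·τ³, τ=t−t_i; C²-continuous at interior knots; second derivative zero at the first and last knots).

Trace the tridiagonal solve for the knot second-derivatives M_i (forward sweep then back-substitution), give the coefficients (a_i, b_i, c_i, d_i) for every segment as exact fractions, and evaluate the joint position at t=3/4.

Δ: Δ0=4, Δ1=-5
row 1: diag=4, rhs=-54; c'=1/4, d'=-27/2
back: M1=-27/2
M: M0=0, M1=-27/2, M2=0
seg 0: a=0, c=M0/2=0, d=(M1−M0)/(6·1)=-9/4, b=Δ0−h0·(2M0+M1)/6=25/4
seg 1: a=4, c=M1/2=-27/4, d=(M2−M1)/(6·1)=9/4, b=Δ1−h1·(2M1+M2)/6=-1/2
t_q=3/4 → seg 0, τ=3/4; S=0+25/4·τ+0·τ²+-9/4·τ³=957/256

  seg 0: a=0 b=25/4 c=0 d=-9/4
  seg 1: a=4 b=-1/2 c=-27/4 d=9/4
S(3/4) = 957/256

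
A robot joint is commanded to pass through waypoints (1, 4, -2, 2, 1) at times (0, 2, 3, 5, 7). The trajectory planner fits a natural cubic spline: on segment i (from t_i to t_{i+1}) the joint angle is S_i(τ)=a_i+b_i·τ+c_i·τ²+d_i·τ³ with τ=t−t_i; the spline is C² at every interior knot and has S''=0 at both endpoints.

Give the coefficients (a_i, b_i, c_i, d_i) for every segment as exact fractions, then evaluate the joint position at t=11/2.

  seg 0: a=1 b=591/128 c=0 d=-399/512
  seg 1: a=4 b=-303/64 c=-1197/256 d=873/256
  seg 2: a=-2 b=-987/256 c=711/128 d=-1345/1024
  seg 3: a=2 b=333/128 c=-1191/512 d=397/1024
S(11/2) = 22673/8192

Δ: Δ0=3/2, Δ1=-6, Δ2=2, Δ3=-1/2
row 1: diag=6, rhs=-45; c'=1/6, d'=-15/2
row 2: denom=6−1·1/6=35/6; d'=(48−1·-15/2)/(35/6)=333/35
row 3: denom=8−2·12/35=256/35; d'=(-15−2·333/35)/(256/35)=-1191/256
back: M3=-1191/256
back: M2=333/35−12/35·-1191/256=711/64
back: M1=-15/2−1/6·711/64=-1197/128
M: M0=0, M1=-1197/128, M2=711/64, M3=-1191/256, M4=0
seg 0: a=1, c=M0/2=0, d=(M1−M0)/(6·2)=-399/512, b=Δ0−h0·(2M0+M1)/6=591/128
seg 1: a=4, c=M1/2=-1197/256, d=(M2−M1)/(6·1)=873/256, b=Δ1−h1·(2M1+M2)/6=-303/64
seg 2: a=-2, c=M2/2=711/128, d=(M3−M2)/(6·2)=-1345/1024, b=Δ2−h2·(2M2+M3)/6=-987/256
seg 3: a=2, c=M3/2=-1191/512, d=(M4−M3)/(6·2)=397/1024, b=Δ3−h3·(2M3+M4)/6=333/128
t_q=11/2 → seg 3, τ=1/2; S=2+333/128·τ+-1191/512·τ²+397/1024·τ³=22673/8192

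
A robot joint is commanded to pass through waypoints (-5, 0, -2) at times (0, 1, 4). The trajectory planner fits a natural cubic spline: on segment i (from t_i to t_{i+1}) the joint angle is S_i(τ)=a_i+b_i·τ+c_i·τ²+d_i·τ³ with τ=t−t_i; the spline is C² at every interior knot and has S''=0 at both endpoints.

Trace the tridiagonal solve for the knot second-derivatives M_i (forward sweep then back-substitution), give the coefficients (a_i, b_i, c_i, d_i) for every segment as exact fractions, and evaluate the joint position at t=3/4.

  seg 0: a=-5 b=137/24 c=0 d=-17/24
  seg 1: a=0 b=43/12 c=-17/8 d=17/72
S(3/4) = -521/512

Δ: Δ0=5, Δ1=-2/3
row 1: diag=8, rhs=-34; c'=3/8, d'=-17/4
back: M1=-17/4
M: M0=0, M1=-17/4, M2=0
seg 0: a=-5, c=M0/2=0, d=(M1−M0)/(6·1)=-17/24, b=Δ0−h0·(2M0+M1)/6=137/24
seg 1: a=0, c=M1/2=-17/8, d=(M2−M1)/(6·3)=17/72, b=Δ1−h1·(2M1+M2)/6=43/12
t_q=3/4 → seg 0, τ=3/4; S=-5+137/24·τ+0·τ²+-17/24·τ³=-521/512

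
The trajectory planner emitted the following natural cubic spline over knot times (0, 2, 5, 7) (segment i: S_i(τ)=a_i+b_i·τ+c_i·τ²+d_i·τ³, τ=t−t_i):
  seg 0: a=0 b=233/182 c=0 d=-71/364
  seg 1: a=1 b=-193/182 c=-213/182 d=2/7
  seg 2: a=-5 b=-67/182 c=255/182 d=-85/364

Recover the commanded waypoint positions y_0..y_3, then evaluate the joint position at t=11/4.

y_0=0 y_1=1 y_2=-5 y_3=-2
S(11/4) = -485/1456

y_0 = S_0(0) = a_0 = 0
y_1 = S_1(0) = a_1 = 1
y_2 = S_2(0) = a_2 = -5
y_3 = S_2(2) = -2
t_q=11/4 is in segment 1 (τ=3/4); S_1(τ)=-485/1456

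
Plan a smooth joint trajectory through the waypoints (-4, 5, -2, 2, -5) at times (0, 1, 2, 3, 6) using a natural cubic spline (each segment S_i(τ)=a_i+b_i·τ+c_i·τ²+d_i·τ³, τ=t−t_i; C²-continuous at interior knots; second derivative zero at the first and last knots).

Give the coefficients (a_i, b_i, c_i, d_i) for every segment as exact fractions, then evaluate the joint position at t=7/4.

Δ: Δ0=9, Δ1=-7, Δ2=4, Δ3=-7/3
row 1: diag=4, rhs=-96; c'=1/4, d'=-24
row 2: denom=4−1·1/4=15/4; d'=(66−1·-24)/(15/4)=24
row 3: denom=8−1·4/15=116/15; d'=(-38−1·24)/(116/15)=-465/58
back: M3=-465/58
back: M2=24−4/15·-465/58=758/29
back: M1=-24−1/4·758/29=-1771/58
M: M0=0, M1=-1771/58, M2=758/29, M3=-465/58, M4=0
seg 0: a=-4, c=M0/2=0, d=(M1−M0)/(6·1)=-1771/348, b=Δ0−h0·(2M0+M1)/6=4903/348
seg 1: a=5, c=M1/2=-1771/116, d=(M2−M1)/(6·1)=3287/348, b=Δ1−h1·(2M1+M2)/6=-205/174
seg 2: a=-2, c=M2/2=379/29, d=(M3−M2)/(6·1)=-1981/348, b=Δ2−h2·(2M2+M3)/6=-1175/348
seg 3: a=2, c=M3/2=-465/116, d=(M4−M3)/(6·3)=155/348, b=Δ3−h3·(2M3+M4)/6=989/174
t_q=7/4 → seg 1, τ=3/4; S=5+-205/174·τ+-1771/116·τ²+3287/348·τ³=-3613/7424

  seg 0: a=-4 b=4903/348 c=0 d=-1771/348
  seg 1: a=5 b=-205/174 c=-1771/116 d=3287/348
  seg 2: a=-2 b=-1175/348 c=379/29 d=-1981/348
  seg 3: a=2 b=989/174 c=-465/116 d=155/348
S(7/4) = -3613/7424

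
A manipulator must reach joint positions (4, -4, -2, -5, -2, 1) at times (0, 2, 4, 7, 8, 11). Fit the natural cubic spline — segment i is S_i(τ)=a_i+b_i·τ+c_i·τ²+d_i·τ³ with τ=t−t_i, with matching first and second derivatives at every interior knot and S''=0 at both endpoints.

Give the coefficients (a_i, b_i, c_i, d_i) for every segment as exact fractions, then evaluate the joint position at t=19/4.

Δ: Δ0=-4, Δ1=1, Δ2=-1, Δ3=3, Δ4=1
row 1: diag=8, rhs=30; c'=1/4, d'=15/4
row 2: denom=10−2·1/4=19/2; d'=(-12−2·15/4)/(19/2)=-39/19
row 3: denom=8−3·6/19=134/19; d'=(24−3·-39/19)/(134/19)=573/134
row 4: denom=8−1·19/134=1053/134; d'=(-12−1·573/134)/(1053/134)=-727/351
back: M4=-727/351
back: M3=573/134−19/134·-727/351=1604/351
back: M2=-39/19−6/19·1604/351=-409/117
back: M1=15/4−1/4·-409/117=541/117
M: M0=0, M1=541/117, M2=-409/117, M3=1604/351, M4=-727/351, M5=0
seg 0: a=4, c=M0/2=0, d=(M1−M0)/(6·2)=541/1404, b=Δ0−h0·(2M0+M1)/6=-1945/351
seg 1: a=-4, c=M1/2=541/234, d=(M2−M1)/(6·2)=-475/702, b=Δ1−h1·(2M1+M2)/6=-322/351
seg 2: a=-2, c=M2/2=-409/234, d=(M3−M2)/(6·3)=2831/6318, b=Δ2−h2·(2M2+M3)/6=74/351
seg 3: a=-5, c=M3/2=802/351, d=(M4−M3)/(6·1)=-259/234, b=Δ3−h3·(2M3+M4)/6=1279/702
seg 4: a=-2, c=M4/2=-727/702, d=(M5−M4)/(6·3)=727/6318, b=Δ4−h4·(2M4+M5)/6=1078/351
t_q=19/4 → seg 2, τ=3/4; S=-2+74/351·τ+-409/234·τ²+2831/6318·τ³=-13159/4992

  seg 0: a=4 b=-1945/351 c=0 d=541/1404
  seg 1: a=-4 b=-322/351 c=541/234 d=-475/702
  seg 2: a=-2 b=74/351 c=-409/234 d=2831/6318
  seg 3: a=-5 b=1279/702 c=802/351 d=-259/234
  seg 4: a=-2 b=1078/351 c=-727/702 d=727/6318
S(19/4) = -13159/4992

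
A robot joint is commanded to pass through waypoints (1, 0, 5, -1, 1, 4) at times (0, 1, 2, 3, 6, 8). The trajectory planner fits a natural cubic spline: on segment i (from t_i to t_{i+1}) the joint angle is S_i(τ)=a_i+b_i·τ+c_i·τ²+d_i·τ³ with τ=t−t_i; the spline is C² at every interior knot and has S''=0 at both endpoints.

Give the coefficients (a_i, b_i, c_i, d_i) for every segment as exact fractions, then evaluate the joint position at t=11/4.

Δ: Δ0=-1, Δ1=5, Δ2=-6, Δ3=2/3, Δ4=3/2
row 1: diag=4, rhs=36; c'=1/4, d'=9
row 2: denom=4−1·1/4=15/4; d'=(-66−1·9)/(15/4)=-20
row 3: denom=8−1·4/15=116/15; d'=(40−1·-20)/(116/15)=225/29
row 4: denom=10−3·45/116=1025/116; d'=(5−3·225/29)/(1025/116)=-424/205
back: M4=-424/205
back: M3=225/29−45/116·-424/205=351/41
back: M2=-20−4/15·351/41=-4568/205
back: M1=9−1/4·-4568/205=2987/205
M: M0=0, M1=2987/205, M2=-4568/205, M3=351/41, M4=-424/205, M5=0
seg 0: a=1, c=M0/2=0, d=(M1−M0)/(6·1)=2987/1230, b=Δ0−h0·(2M0+M1)/6=-4217/1230
seg 1: a=0, c=M1/2=2987/410, d=(M2−M1)/(6·1)=-1511/246, b=Δ1−h1·(2M1+M2)/6=2372/615
seg 2: a=5, c=M2/2=-2284/205, d=(M3−M2)/(6·1)=6323/1230, b=Δ2−h2·(2M2+M3)/6=1/1230
seg 3: a=-1, c=M3/2=351/82, d=(M4−M3)/(6·3)=-2179/3690, b=Δ3−h3·(2M3+M4)/6=-4219/615
seg 4: a=1, c=M4/2=-212/205, d=(M5−M4)/(6·2)=106/615, b=Δ4−h4·(2M4+M5)/6=3541/1230
t_q=11/4 → seg 2, τ=3/4; S=5+1/1230·τ+-2284/205·τ²+6323/1230·τ³=4735/5248

  seg 0: a=1 b=-4217/1230 c=0 d=2987/1230
  seg 1: a=0 b=2372/615 c=2987/410 d=-1511/246
  seg 2: a=5 b=1/1230 c=-2284/205 d=6323/1230
  seg 3: a=-1 b=-4219/615 c=351/82 d=-2179/3690
  seg 4: a=1 b=3541/1230 c=-212/205 d=106/615
S(11/4) = 4735/5248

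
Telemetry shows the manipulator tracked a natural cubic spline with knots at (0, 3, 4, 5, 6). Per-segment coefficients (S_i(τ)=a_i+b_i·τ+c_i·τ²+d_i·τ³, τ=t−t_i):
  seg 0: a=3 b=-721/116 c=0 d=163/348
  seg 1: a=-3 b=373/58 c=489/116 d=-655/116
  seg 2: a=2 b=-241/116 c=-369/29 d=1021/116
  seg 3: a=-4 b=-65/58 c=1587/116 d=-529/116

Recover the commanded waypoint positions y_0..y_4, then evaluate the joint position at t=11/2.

y_0 = S_0(0) = a_0 = 3
y_1 = S_1(0) = a_1 = -3
y_2 = S_2(0) = a_2 = 2
y_3 = S_3(0) = a_3 = -4
y_4 = S_3(1) = 4
t_q=11/2 is in segment 3 (τ=1/2); S_3(τ)=-1587/928

y_0=3 y_1=-3 y_2=2 y_3=-4 y_4=4
S(11/2) = -1587/928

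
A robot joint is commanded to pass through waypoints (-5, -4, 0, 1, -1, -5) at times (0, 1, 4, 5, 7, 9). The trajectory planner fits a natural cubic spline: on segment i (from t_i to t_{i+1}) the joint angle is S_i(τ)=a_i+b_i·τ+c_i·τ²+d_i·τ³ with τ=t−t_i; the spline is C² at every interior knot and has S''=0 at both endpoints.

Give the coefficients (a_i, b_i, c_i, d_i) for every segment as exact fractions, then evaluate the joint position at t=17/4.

  seg 0: a=-5 b=3359/3534 c=0 d=175/3534
  seg 1: a=-4 b=1942/1767 c=175/1178 d=-83/3534
  seg 2: a=0 b=4793/3534 c=-37/589 d=-1037/3534
  seg 3: a=1 b=619/1767 c=-1111/1178 d=947/7068
  seg 4: a=-1 b=-3206/1767 c=-82/589 d=41/1767
S(17/4) = 24921/75392

Δ: Δ0=1, Δ1=4/3, Δ2=1, Δ3=-1, Δ4=-2
row 1: diag=8, rhs=2; c'=3/8, d'=1/4
row 2: denom=8−3·3/8=55/8; d'=(-2−3·1/4)/(55/8)=-2/5
row 3: denom=6−1·8/55=322/55; d'=(-12−1·-2/5)/(322/55)=-319/161
row 4: denom=8−2·55/161=1178/161; d'=(-6−2·-319/161)/(1178/161)=-164/589
back: M4=-164/589
back: M3=-319/161−55/161·-164/589=-1111/589
back: M2=-2/5−8/55·-1111/589=-74/589
back: M1=1/4−3/8·-74/589=175/589
M: M0=0, M1=175/589, M2=-74/589, M3=-1111/589, M4=-164/589, M5=0
seg 0: a=-5, c=M0/2=0, d=(M1−M0)/(6·1)=175/3534, b=Δ0−h0·(2M0+M1)/6=3359/3534
seg 1: a=-4, c=M1/2=175/1178, d=(M2−M1)/(6·3)=-83/3534, b=Δ1−h1·(2M1+M2)/6=1942/1767
seg 2: a=0, c=M2/2=-37/589, d=(M3−M2)/(6·1)=-1037/3534, b=Δ2−h2·(2M2+M3)/6=4793/3534
seg 3: a=1, c=M3/2=-1111/1178, d=(M4−M3)/(6·2)=947/7068, b=Δ3−h3·(2M3+M4)/6=619/1767
seg 4: a=-1, c=M4/2=-82/589, d=(M5−M4)/(6·2)=41/1767, b=Δ4−h4·(2M4+M5)/6=-3206/1767
t_q=17/4 → seg 2, τ=1/4; S=0+4793/3534·τ+-37/589·τ²+-1037/3534·τ³=24921/75392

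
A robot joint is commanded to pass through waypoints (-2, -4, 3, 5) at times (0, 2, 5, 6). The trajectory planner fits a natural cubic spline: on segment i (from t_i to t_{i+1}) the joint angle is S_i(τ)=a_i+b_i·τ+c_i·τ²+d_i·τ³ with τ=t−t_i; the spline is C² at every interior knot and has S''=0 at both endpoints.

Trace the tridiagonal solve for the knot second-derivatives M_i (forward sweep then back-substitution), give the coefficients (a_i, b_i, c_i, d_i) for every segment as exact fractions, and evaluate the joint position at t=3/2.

  seg 0: a=-2 b=-379/213 c=0 d=83/426
  seg 1: a=-4 b=119/213 c=83/71 d=-41/213
  seg 2: a=3 b=506/213 c=-40/71 d=40/213
S(3/2) = -4557/1136

Δ: Δ0=-1, Δ1=7/3, Δ2=2
row 1: diag=10, rhs=20; c'=3/10, d'=2
row 2: denom=8−3·3/10=71/10; d'=(-2−3·2)/(71/10)=-80/71
back: M2=-80/71
back: M1=2−3/10·-80/71=166/71
M: M0=0, M1=166/71, M2=-80/71, M3=0
seg 0: a=-2, c=M0/2=0, d=(M1−M0)/(6·2)=83/426, b=Δ0−h0·(2M0+M1)/6=-379/213
seg 1: a=-4, c=M1/2=83/71, d=(M2−M1)/(6·3)=-41/213, b=Δ1−h1·(2M1+M2)/6=119/213
seg 2: a=3, c=M2/2=-40/71, d=(M3−M2)/(6·1)=40/213, b=Δ2−h2·(2M2+M3)/6=506/213
t_q=3/2 → seg 0, τ=3/2; S=-2+-379/213·τ+0·τ²+83/426·τ³=-4557/1136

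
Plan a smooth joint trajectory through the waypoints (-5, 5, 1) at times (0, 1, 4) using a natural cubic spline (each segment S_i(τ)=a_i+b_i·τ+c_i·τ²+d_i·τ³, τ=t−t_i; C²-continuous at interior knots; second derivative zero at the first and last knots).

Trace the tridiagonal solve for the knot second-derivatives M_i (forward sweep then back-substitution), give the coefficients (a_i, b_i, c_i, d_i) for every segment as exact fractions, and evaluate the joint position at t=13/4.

  seg 0: a=-5 b=137/12 c=0 d=-17/12
  seg 1: a=5 b=43/6 c=-17/4 d=17/36
S(13/4) = 1277/256

Δ: Δ0=10, Δ1=-4/3
row 1: diag=8, rhs=-68; c'=3/8, d'=-17/2
back: M1=-17/2
M: M0=0, M1=-17/2, M2=0
seg 0: a=-5, c=M0/2=0, d=(M1−M0)/(6·1)=-17/12, b=Δ0−h0·(2M0+M1)/6=137/12
seg 1: a=5, c=M1/2=-17/4, d=(M2−M1)/(6·3)=17/36, b=Δ1−h1·(2M1+M2)/6=43/6
t_q=13/4 → seg 1, τ=9/4; S=5+43/6·τ+-17/4·τ²+17/36·τ³=1277/256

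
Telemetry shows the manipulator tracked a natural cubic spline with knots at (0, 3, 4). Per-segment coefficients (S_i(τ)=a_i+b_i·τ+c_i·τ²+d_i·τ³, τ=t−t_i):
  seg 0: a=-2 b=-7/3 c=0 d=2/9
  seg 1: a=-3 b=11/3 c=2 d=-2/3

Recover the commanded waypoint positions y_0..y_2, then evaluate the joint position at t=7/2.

y_0 = S_0(0) = a_0 = -2
y_1 = S_1(0) = a_1 = -3
y_2 = S_1(1) = 2
t_q=7/2 is in segment 1 (τ=1/2); S_1(τ)=-3/4

y_0=-2 y_1=-3 y_2=2
S(7/2) = -3/4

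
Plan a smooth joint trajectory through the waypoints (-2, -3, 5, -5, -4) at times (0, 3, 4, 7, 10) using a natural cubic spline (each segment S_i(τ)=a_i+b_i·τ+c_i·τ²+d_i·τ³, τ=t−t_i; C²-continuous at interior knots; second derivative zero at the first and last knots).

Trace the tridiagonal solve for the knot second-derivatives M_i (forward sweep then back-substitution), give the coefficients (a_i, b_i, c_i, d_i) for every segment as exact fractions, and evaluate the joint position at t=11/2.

Δ: Δ0=-1/3, Δ1=8, Δ2=-10/3, Δ3=1/3
row 1: diag=8, rhs=50; c'=1/8, d'=25/4
row 2: denom=8−1·1/8=63/8; d'=(-68−1·25/4)/(63/8)=-66/7
row 3: denom=12−3·8/21=76/7; d'=(22−3·-66/7)/(76/7)=88/19
back: M3=88/19
back: M2=-66/7−8/21·88/19=-638/57
back: M1=25/4−1/8·-638/57=436/57
M: M0=0, M1=436/57, M2=-638/57, M3=88/19, M4=0
seg 0: a=-2, c=M0/2=0, d=(M1−M0)/(6·3)=218/513, b=Δ0−h0·(2M0+M1)/6=-79/19
seg 1: a=-3, c=M1/2=218/57, d=(M2−M1)/(6·1)=-179/57, b=Δ1−h1·(2M1+M2)/6=139/19
seg 2: a=5, c=M2/2=-319/57, d=(M3−M2)/(6·3)=451/513, b=Δ2−h2·(2M2+M3)/6=316/57
seg 3: a=-5, c=M3/2=44/19, d=(M4−M3)/(6·3)=-44/171, b=Δ3−h3·(2M3+M4)/6=-245/57
t_q=11/2 → seg 2, τ=3/2; S=5+316/57·τ+-319/57·τ²+451/513·τ³=561/152

  seg 0: a=-2 b=-79/19 c=0 d=218/513
  seg 1: a=-3 b=139/19 c=218/57 d=-179/57
  seg 2: a=5 b=316/57 c=-319/57 d=451/513
  seg 3: a=-5 b=-245/57 c=44/19 d=-44/171
S(11/2) = 561/152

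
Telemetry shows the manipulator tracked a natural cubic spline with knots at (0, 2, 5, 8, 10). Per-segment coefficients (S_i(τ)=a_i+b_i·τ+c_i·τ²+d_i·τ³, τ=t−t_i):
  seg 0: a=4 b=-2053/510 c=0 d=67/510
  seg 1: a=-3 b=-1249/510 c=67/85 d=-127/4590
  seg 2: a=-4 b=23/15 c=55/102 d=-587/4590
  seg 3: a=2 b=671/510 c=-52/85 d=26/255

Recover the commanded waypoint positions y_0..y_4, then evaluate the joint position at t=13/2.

y_0=4 y_1=-3 y_2=-4 y_3=2 y_4=3
S(13/2) = -1249/1360

y_0 = S_0(0) = a_0 = 4
y_1 = S_1(0) = a_1 = -3
y_2 = S_2(0) = a_2 = -4
y_3 = S_3(0) = a_3 = 2
y_4 = S_3(2) = 3
t_q=13/2 is in segment 2 (τ=3/2); S_2(τ)=-1249/1360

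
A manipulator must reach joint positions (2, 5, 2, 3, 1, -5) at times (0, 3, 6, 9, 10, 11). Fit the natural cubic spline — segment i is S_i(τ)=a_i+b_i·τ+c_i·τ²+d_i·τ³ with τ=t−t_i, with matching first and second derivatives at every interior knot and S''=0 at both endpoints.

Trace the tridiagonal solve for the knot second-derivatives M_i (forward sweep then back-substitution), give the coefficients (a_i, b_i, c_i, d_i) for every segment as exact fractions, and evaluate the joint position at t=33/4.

  seg 0: a=2 b=2095/1251 c=0 d=-844/11259
  seg 1: a=5 b=-437/1251 c=-844/1251 d=1718/11259
  seg 2: a=2 b=-347/1251 c=874/1251 d=-1858/11259
  seg 3: a=3 b=-677/1251 c=-328/417 d=-841/1251
  seg 4: a=1 b=-5168/1251 c=-1169/417 d=1169/1251
S(33/4) = 13491/4448

Δ: Δ0=1, Δ1=-1, Δ2=1/3, Δ3=-2, Δ4=-6
row 1: diag=12, rhs=-12; c'=1/4, d'=-1
row 2: denom=12−3·1/4=45/4; d'=(8−3·-1)/(45/4)=44/45
row 3: denom=8−3·4/15=36/5; d'=(-14−3·44/45)/(36/5)=-127/54
row 4: denom=4−1·5/36=139/36; d'=(-24−1·-127/54)/(139/36)=-2338/417
back: M4=-2338/417
back: M3=-127/54−5/36·-2338/417=-656/417
back: M2=44/45−4/15·-656/417=1748/1251
back: M1=-1−1/4·1748/1251=-1688/1251
M: M0=0, M1=-1688/1251, M2=1748/1251, M3=-656/417, M4=-2338/417, M5=0
seg 0: a=2, c=M0/2=0, d=(M1−M0)/(6·3)=-844/11259, b=Δ0−h0·(2M0+M1)/6=2095/1251
seg 1: a=5, c=M1/2=-844/1251, d=(M2−M1)/(6·3)=1718/11259, b=Δ1−h1·(2M1+M2)/6=-437/1251
seg 2: a=2, c=M2/2=874/1251, d=(M3−M2)/(6·3)=-1858/11259, b=Δ2−h2·(2M2+M3)/6=-347/1251
seg 3: a=3, c=M3/2=-328/417, d=(M4−M3)/(6·1)=-841/1251, b=Δ3−h3·(2M3+M4)/6=-677/1251
seg 4: a=1, c=M4/2=-1169/417, d=(M5−M4)/(6·1)=1169/1251, b=Δ4−h4·(2M4+M5)/6=-5168/1251
t_q=33/4 → seg 2, τ=9/4; S=2+-347/1251·τ+874/1251·τ²+-1858/11259·τ³=13491/4448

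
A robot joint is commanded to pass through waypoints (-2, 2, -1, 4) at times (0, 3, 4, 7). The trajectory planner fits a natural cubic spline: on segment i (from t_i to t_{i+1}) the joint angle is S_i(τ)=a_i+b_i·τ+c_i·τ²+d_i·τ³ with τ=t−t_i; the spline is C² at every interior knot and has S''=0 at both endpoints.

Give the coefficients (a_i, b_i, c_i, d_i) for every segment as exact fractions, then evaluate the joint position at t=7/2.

Δ: Δ0=4/3, Δ1=-3, Δ2=5/3
row 1: diag=8, rhs=-26; c'=1/8, d'=-13/4
row 2: denom=8−1·1/8=63/8; d'=(28−1·-13/4)/(63/8)=250/63
back: M2=250/63
back: M1=-13/4−1/8·250/63=-236/63
M: M0=0, M1=-236/63, M2=250/63, M3=0
seg 0: a=-2, c=M0/2=0, d=(M1−M0)/(6·3)=-118/567, b=Δ0−h0·(2M0+M1)/6=202/63
seg 1: a=2, c=M1/2=-118/63, d=(M2−M1)/(6·1)=9/7, b=Δ1−h1·(2M1+M2)/6=-152/63
seg 2: a=-1, c=M2/2=125/63, d=(M3−M2)/(6·3)=-125/567, b=Δ2−h2·(2M2+M3)/6=-145/63
t_q=7/2 → seg 1, τ=1/2; S=2+-152/63·τ+-118/63·τ²+9/7·τ³=35/72

  seg 0: a=-2 b=202/63 c=0 d=-118/567
  seg 1: a=2 b=-152/63 c=-118/63 d=9/7
  seg 2: a=-1 b=-145/63 c=125/63 d=-125/567
S(7/2) = 35/72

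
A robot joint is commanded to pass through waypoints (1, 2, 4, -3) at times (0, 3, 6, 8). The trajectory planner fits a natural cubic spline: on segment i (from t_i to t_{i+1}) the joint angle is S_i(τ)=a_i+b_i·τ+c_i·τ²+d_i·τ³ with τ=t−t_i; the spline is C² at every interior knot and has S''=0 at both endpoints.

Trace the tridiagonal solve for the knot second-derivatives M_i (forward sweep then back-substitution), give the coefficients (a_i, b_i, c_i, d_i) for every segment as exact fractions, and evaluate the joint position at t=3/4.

Δ: Δ0=1/3, Δ1=2/3, Δ2=-7/2
row 1: diag=12, rhs=2; c'=1/4, d'=1/6
row 2: denom=10−3·1/4=37/4; d'=(-25−3·1/6)/(37/4)=-102/37
back: M2=-102/37
back: M1=1/6−1/4·-102/37=95/111
M: M0=0, M1=95/111, M2=-102/37, M3=0
seg 0: a=1, c=M0/2=0, d=(M1−M0)/(6·3)=95/1998, b=Δ0−h0·(2M0+M1)/6=-7/74
seg 1: a=2, c=M1/2=95/222, d=(M2−M1)/(6·3)=-401/1998, b=Δ1−h1·(2M1+M2)/6=44/37
seg 2: a=4, c=M2/2=-51/37, d=(M3−M2)/(6·2)=17/74, b=Δ2−h2·(2M2+M3)/6=-123/74
t_q=3/4 → seg 0, τ=3/4; S=1+-7/74·τ+0·τ²+95/1998·τ³=4495/4736

  seg 0: a=1 b=-7/74 c=0 d=95/1998
  seg 1: a=2 b=44/37 c=95/222 d=-401/1998
  seg 2: a=4 b=-123/74 c=-51/37 d=17/74
S(3/4) = 4495/4736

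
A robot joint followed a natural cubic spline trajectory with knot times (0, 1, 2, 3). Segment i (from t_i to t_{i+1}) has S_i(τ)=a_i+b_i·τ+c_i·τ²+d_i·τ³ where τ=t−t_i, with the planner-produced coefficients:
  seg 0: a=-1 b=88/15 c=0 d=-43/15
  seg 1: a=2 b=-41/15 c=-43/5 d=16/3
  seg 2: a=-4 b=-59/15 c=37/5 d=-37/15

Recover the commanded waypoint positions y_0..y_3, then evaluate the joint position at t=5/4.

y_0 = S_0(0) = a_0 = -1
y_1 = S_1(0) = a_1 = 2
y_2 = S_2(0) = a_2 = -4
y_3 = S_2(1) = -3
t_q=5/4 is in segment 1 (τ=1/4); S_1(τ)=69/80

y_0=-1 y_1=2 y_2=-4 y_3=-3
S(5/4) = 69/80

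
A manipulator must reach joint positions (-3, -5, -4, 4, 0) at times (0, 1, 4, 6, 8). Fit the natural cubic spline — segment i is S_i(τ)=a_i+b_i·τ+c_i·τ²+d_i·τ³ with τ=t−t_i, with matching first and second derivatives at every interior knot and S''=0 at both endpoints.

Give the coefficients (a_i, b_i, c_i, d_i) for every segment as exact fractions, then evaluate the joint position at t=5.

Δ: Δ0=-2, Δ1=1/3, Δ2=4, Δ3=-2
row 1: diag=8, rhs=14; c'=3/8, d'=7/4
row 2: denom=10−3·3/8=71/8; d'=(22−3·7/4)/(71/8)=134/71
row 3: denom=8−2·16/71=536/71; d'=(-36−2·134/71)/(536/71)=-353/67
back: M3=-353/67
back: M2=134/71−16/71·-353/67=206/67
back: M1=7/4−3/8·206/67=40/67
M: M0=0, M1=40/67, M2=206/67, M3=-353/67, M4=0
seg 0: a=-3, c=M0/2=0, d=(M1−M0)/(6·1)=20/201, b=Δ0−h0·(2M0+M1)/6=-422/201
seg 1: a=-5, c=M1/2=20/67, d=(M2−M1)/(6·3)=83/603, b=Δ1−h1·(2M1+M2)/6=-362/201
seg 2: a=-4, c=M2/2=103/67, d=(M3−M2)/(6·2)=-559/804, b=Δ2−h2·(2M2+M3)/6=745/201
seg 3: a=4, c=M3/2=-353/134, d=(M4−M3)/(6·2)=353/804, b=Δ3−h3·(2M3+M4)/6=304/201
t_q=5 → seg 2, τ=1; S=-4+745/201·τ+103/67·τ²+-559/804·τ³=147/268

  seg 0: a=-3 b=-422/201 c=0 d=20/201
  seg 1: a=-5 b=-362/201 c=20/67 d=83/603
  seg 2: a=-4 b=745/201 c=103/67 d=-559/804
  seg 3: a=4 b=304/201 c=-353/134 d=353/804
S(5) = 147/268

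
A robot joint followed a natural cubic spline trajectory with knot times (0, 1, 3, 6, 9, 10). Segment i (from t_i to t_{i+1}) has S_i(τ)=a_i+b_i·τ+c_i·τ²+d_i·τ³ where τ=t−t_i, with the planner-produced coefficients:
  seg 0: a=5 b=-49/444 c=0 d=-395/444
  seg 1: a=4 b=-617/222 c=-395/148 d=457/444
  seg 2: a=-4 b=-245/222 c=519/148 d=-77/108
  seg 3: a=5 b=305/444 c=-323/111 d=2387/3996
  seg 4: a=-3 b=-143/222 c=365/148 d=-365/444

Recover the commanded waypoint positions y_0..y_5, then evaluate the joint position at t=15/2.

y_0=5 y_1=4 y_2=-4 y_3=5 y_4=-3 y_5=-2
S(15/2) = 1775/1184

y_0 = S_0(0) = a_0 = 5
y_1 = S_1(0) = a_1 = 4
y_2 = S_2(0) = a_2 = -4
y_3 = S_3(0) = a_3 = 5
y_4 = S_4(0) = a_4 = -3
y_5 = S_4(1) = -2
t_q=15/2 is in segment 3 (τ=3/2); S_3(τ)=1775/1184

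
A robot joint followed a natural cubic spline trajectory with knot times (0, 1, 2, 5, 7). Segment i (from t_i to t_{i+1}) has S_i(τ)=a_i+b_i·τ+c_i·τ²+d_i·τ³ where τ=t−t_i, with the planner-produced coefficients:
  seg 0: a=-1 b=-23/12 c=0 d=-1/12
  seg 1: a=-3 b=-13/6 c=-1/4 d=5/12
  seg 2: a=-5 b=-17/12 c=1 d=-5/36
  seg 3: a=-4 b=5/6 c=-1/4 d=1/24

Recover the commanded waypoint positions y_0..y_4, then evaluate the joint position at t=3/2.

y_0=-1 y_1=-3 y_2=-5 y_3=-4 y_4=-3
S(3/2) = -131/32

y_0 = S_0(0) = a_0 = -1
y_1 = S_1(0) = a_1 = -3
y_2 = S_2(0) = a_2 = -5
y_3 = S_3(0) = a_3 = -4
y_4 = S_3(2) = -3
t_q=3/2 is in segment 1 (τ=1/2); S_1(τ)=-131/32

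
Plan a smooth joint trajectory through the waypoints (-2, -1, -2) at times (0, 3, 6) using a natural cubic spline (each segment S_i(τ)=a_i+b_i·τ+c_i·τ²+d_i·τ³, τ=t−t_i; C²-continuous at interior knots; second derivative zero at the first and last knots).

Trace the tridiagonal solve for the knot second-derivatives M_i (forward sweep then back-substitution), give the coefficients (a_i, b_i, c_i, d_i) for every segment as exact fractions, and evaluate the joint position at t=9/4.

Δ: Δ0=1/3, Δ1=-1/3
row 1: diag=12, rhs=-4; c'=1/4, d'=-1/3
back: M1=-1/3
M: M0=0, M1=-1/3, M2=0
seg 0: a=-2, c=M0/2=0, d=(M1−M0)/(6·3)=-1/54, b=Δ0−h0·(2M0+M1)/6=1/2
seg 1: a=-1, c=M1/2=-1/6, d=(M2−M1)/(6·3)=1/54, b=Δ1−h1·(2M1+M2)/6=0
t_q=9/4 → seg 0, τ=9/4; S=-2+1/2·τ+0·τ²+-1/54·τ³=-139/128

  seg 0: a=-2 b=1/2 c=0 d=-1/54
  seg 1: a=-1 b=0 c=-1/6 d=1/54
S(9/4) = -139/128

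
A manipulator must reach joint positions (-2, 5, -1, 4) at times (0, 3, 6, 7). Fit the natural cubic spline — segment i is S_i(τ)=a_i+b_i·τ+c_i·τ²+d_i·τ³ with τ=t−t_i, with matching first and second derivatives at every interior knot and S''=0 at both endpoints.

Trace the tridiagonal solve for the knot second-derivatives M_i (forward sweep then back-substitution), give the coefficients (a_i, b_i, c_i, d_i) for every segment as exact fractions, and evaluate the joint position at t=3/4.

Δ: Δ0=7/3, Δ1=-2, Δ2=5
row 1: diag=12, rhs=-26; c'=1/4, d'=-13/6
row 2: denom=8−3·1/4=29/4; d'=(42−3·-13/6)/(29/4)=194/29
back: M2=194/29
back: M1=-13/6−1/4·194/29=-334/87
M: M0=0, M1=-334/87, M2=194/29, M3=0
seg 0: a=-2, c=M0/2=0, d=(M1−M0)/(6·3)=-167/783, b=Δ0−h0·(2M0+M1)/6=370/87
seg 1: a=5, c=M1/2=-167/87, d=(M2−M1)/(6·3)=458/783, b=Δ1−h1·(2M1+M2)/6=-131/87
seg 2: a=-1, c=M2/2=97/29, d=(M3−M2)/(6·1)=-97/87, b=Δ2−h2·(2M2+M3)/6=241/87
t_q=3/4 → seg 0, τ=3/4; S=-2+370/87·τ+0·τ²+-167/783·τ³=2041/1856

  seg 0: a=-2 b=370/87 c=0 d=-167/783
  seg 1: a=5 b=-131/87 c=-167/87 d=458/783
  seg 2: a=-1 b=241/87 c=97/29 d=-97/87
S(3/4) = 2041/1856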